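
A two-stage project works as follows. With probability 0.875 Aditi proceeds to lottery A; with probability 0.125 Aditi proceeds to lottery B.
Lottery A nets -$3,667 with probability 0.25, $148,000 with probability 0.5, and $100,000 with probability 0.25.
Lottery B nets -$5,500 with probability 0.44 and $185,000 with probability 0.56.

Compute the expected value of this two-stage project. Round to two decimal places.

$98,470.34

EV(A) = 0.25 × (-3667) + 0.5 × 148000 + 0.25 × 100000 = -916.75 + 74000 + 25000 = 98083.25
EV(B) = 0.44 × (-5500) + 0.56 × 185000 = -2420 + 103600 = 101180
Overall = 0.875 × 98083.25 + 0.125 × 101180 = 85822.84375 + 12647.5 = 98470.34375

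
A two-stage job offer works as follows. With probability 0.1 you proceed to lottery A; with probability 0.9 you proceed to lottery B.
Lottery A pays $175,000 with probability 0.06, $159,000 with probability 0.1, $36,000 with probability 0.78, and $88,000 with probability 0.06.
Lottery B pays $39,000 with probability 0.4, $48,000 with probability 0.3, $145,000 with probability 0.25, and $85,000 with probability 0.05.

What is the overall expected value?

EV(A) = 0.06 × 175000 + 0.1 × 159000 + 0.78 × 36000 + 0.06 × 88000 = 10500 + 15900 + 28080 + 5280 = 59760
EV(B) = 0.4 × 39000 + 0.3 × 48000 + 0.25 × 145000 + 0.05 × 85000 = 15600 + 14400 + 36250 + 4250 = 70500
Overall = 0.1 × 59760 + 0.9 × 70500 = 5976 + 63450 = 69426

$69,426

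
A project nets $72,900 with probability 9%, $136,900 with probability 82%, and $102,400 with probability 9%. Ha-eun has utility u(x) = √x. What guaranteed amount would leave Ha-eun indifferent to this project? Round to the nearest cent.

$127,092.25

E[u] = 0.09·√72900 + 0.82·√136900 + 0.09·√102400 = 0.09·270 + 0.82·370 + 0.09·320 = 356.5
CE = (356.5)² = 127092.25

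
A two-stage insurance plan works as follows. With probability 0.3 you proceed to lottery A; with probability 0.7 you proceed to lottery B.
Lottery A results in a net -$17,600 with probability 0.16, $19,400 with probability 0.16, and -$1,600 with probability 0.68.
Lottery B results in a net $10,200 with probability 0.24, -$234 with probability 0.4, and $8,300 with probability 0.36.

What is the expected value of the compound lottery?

$3,499.68

EV(A) = 0.16 × (-17600) + 0.16 × 19400 + 0.68 × (-1600) = -2816 + 3104 − 1088 = -800
EV(B) = 0.24 × 10200 + 0.4 × (-234) + 0.36 × 8300 = 2448 − 93.6 + 2988 = 5342.4
Overall = 0.3 × (-800) + 0.7 × 5342.4 = -240 + 3739.68 = 3499.68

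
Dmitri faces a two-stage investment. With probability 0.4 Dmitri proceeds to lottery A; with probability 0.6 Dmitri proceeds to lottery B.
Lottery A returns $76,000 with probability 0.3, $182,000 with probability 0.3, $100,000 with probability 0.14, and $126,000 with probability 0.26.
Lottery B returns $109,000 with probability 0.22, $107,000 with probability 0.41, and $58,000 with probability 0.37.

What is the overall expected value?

$103,250

EV(A) = 0.3 × 76000 + 0.3 × 182000 + 0.14 × 100000 + 0.26 × 126000 = 22800 + 54600 + 14000 + 32760 = 124160
EV(B) = 0.22 × 109000 + 0.41 × 107000 + 0.37 × 58000 = 23980 + 43870 + 21460 = 89310
Overall = 0.4 × 124160 + 0.6 × 89310 = 49664 + 53586 = 103250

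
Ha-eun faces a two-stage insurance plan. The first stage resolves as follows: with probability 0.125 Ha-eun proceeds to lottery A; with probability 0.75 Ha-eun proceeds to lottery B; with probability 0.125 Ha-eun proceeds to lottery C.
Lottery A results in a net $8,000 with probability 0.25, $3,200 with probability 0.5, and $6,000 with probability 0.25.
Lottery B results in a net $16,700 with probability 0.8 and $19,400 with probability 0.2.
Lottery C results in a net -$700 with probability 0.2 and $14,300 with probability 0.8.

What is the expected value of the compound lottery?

EV(A) = 0.25 × 8000 + 0.5 × 3200 + 0.25 × 6000 = 2000 + 1600 + 1500 = 5100
EV(B) = 0.8 × 16700 + 0.2 × 19400 = 13360 + 3880 = 17240
EV(C) = 0.2 × (-700) + 0.8 × 14300 = -140 + 11440 = 11300
Overall = 0.125 × 5100 + 0.75 × 17240 + 0.125 × 11300 = 637.5 + 12930 + 1412.5 = 14980

$14,980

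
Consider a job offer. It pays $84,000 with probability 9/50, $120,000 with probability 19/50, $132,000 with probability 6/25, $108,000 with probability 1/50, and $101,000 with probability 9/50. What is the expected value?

EV = 9/50 × 84000 + 19/50 × 120000 + 6/25 × 132000 + 1/50 × 108000 + 9/50 × 101000 = 15120 + 45600 + 31680 + 2160 + 18180 = 112740

$112,740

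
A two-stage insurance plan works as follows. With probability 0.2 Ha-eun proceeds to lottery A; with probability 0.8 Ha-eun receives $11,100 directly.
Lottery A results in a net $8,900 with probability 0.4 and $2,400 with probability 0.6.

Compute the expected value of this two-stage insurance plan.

EV(A) = 0.4 × 8900 + 0.6 × 2400 = 3560 + 1440 = 5000
Branch B: 11100 (certain)
Overall = 0.2 × 5000 + 0.8 × 11100 = 1000 + 8880 = 9880

$9,880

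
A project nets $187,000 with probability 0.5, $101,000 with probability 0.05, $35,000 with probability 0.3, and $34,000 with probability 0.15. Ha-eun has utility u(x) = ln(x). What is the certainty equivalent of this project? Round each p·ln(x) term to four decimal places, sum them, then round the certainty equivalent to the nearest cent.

$84,922.98

E[u] = 0.5·ln(187000) + 0.05·ln(101000) + 0.3·ln(35000) + 0.15·ln(34000) = 6.0694 + 0.5761 + 3.1389 + 1.5651 = 11.3495
CE = e^11.3495 ≈ 84922.98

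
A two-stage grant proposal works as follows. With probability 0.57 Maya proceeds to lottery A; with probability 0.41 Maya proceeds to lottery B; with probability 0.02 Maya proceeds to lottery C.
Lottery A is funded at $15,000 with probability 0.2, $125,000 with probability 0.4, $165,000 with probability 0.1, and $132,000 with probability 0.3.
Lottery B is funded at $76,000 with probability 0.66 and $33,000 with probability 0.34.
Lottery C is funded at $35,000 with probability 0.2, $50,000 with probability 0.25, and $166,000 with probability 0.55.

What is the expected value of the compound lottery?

$89,568.80

EV(A) = 0.2 × 15000 + 0.4 × 125000 + 0.1 × 165000 + 0.3 × 132000 = 3000 + 50000 + 16500 + 39600 = 109100
EV(B) = 0.66 × 76000 + 0.34 × 33000 = 50160 + 11220 = 61380
EV(C) = 0.2 × 35000 + 0.25 × 50000 + 0.55 × 166000 = 7000 + 12500 + 91300 = 110800
Overall = 0.57 × 109100 + 0.41 × 61380 + 0.02 × 110800 = 62187 + 25165.8 + 2216 = 89568.8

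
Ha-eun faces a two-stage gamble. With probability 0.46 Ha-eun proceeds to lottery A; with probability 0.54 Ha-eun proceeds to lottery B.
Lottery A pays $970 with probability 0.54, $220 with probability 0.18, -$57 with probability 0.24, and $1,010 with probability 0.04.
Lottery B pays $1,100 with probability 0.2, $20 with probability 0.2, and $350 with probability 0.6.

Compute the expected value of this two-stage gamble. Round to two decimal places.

EV(A) = 0.54 × 970 + 0.18 × 220 + 0.24 × (-57) + 0.04 × 1010 = 523.8 + 39.6 − 13.68 + 40.4 = 590.12
EV(B) = 0.2 × 1100 + 0.2 × 20 + 0.6 × 350 = 220 + 4 + 210 = 434
Overall = 0.46 × 590.12 + 0.54 × 434 = 271.4552 + 234.36 = 505.8152

$505.82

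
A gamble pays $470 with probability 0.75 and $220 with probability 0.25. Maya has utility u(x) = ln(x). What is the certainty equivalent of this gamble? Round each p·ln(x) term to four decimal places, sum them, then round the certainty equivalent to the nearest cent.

E[u] = 0.75·ln(470) + 0.25·ln(220) = 4.6145 + 1.3484 = 5.9629
CE = e^5.9629 ≈ 388.74

$388.74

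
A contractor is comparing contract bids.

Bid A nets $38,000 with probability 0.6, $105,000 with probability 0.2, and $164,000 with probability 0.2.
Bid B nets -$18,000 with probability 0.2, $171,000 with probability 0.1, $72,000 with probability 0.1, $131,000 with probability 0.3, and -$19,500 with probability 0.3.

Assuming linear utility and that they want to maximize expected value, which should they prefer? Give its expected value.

Bid A = 0.6 × 38000 + 0.2 × 105000 + 0.2 × 164000 = 22800 + 21000 + 32800 = 76600
Bid B = 0.2 × (-18000) + 0.1 × 171000 + 0.1 × 72000 + 0.3 × 131000 + 0.3 × (-19500) = -3600 + 17100 + 7200 + 39300 − 5850 = 54150

Bid A ($76,600)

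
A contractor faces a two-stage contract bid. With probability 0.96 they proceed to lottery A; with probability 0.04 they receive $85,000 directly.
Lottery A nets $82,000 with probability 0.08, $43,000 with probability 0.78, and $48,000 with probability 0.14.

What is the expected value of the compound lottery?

EV(A) = 0.08 × 82000 + 0.78 × 43000 + 0.14 × 48000 = 6560 + 33540 + 6720 = 46820
Branch B: 85000 (certain)
Overall = 0.96 × 46820 + 0.04 × 85000 = 44947.2 + 3400 = 48347.2

$48,347.20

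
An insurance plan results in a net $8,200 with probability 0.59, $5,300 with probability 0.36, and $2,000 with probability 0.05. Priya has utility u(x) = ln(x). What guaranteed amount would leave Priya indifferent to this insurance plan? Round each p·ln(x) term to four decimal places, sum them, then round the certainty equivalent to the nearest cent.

$6,530.25

E[u] = 0.59·ln(8200) + 0.36·ln(5300) + 0.05·ln(2000) = 5.3170 + 3.0872 + 0.3800 = 8.7842
CE = e^8.7842 ≈ 6530.25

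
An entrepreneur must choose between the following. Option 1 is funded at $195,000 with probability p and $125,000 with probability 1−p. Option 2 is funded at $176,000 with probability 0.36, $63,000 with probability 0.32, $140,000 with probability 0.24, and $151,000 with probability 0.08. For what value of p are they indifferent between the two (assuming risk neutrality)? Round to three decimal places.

p = 0.060

EV(Option 2) = 0.36 × 176000 + 0.32 × 63000 + 0.24 × 140000 + 0.08 × 151000 = 63360 + 20160 + 33600 + 12080 = 129200
p·195000 + (1−p)·125000 = 129200
70000p + 125000 = 129200
p = (129200 − 125000) / 70000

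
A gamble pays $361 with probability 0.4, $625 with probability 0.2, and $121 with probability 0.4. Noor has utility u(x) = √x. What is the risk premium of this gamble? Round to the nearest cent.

$28.80

E[u] = 0.4·√361 + 0.2·√625 + 0.4·√121 = 0.4·19 + 0.2·25 + 0.4·11 = 17
CE = (17)² = 289
Risk premium = EV − CE = 317.8 − 289 = 28.8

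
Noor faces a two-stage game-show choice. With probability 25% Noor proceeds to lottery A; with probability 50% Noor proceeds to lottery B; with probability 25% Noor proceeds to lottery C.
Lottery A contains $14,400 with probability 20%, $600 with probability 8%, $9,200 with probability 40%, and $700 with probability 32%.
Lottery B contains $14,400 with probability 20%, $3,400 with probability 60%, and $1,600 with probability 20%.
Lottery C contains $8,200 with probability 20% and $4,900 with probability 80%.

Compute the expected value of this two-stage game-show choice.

EV(A) = 0.2 × 14400 + 0.08 × 600 + 0.4 × 9200 + 0.32 × 700 = 2880 + 48 + 3680 + 224 = 6832
EV(B) = 0.2 × 14400 + 0.6 × 3400 + 0.2 × 1600 = 2880 + 2040 + 320 = 5240
EV(C) = 0.2 × 8200 + 0.8 × 4900 = 1640 + 3920 = 5560
Overall = 0.25 × 6832 + 0.5 × 5240 + 0.25 × 5560 = 1708 + 2620 + 1390 = 5718

$5,718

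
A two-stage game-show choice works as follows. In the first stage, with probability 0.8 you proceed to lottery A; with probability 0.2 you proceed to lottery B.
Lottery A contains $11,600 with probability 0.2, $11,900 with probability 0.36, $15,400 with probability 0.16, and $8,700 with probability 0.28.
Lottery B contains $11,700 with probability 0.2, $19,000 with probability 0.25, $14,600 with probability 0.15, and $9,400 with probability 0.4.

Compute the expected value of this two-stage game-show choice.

EV(A) = 0.2 × 11600 + 0.36 × 11900 + 0.16 × 15400 + 0.28 × 8700 = 2320 + 4284 + 2464 + 2436 = 11504
EV(B) = 0.2 × 11700 + 0.25 × 19000 + 0.15 × 14600 + 0.4 × 9400 = 2340 + 4750 + 2190 + 3760 = 13040
Overall = 0.8 × 11504 + 0.2 × 13040 = 9203.2 + 2608 = 11811.2

$11,811.20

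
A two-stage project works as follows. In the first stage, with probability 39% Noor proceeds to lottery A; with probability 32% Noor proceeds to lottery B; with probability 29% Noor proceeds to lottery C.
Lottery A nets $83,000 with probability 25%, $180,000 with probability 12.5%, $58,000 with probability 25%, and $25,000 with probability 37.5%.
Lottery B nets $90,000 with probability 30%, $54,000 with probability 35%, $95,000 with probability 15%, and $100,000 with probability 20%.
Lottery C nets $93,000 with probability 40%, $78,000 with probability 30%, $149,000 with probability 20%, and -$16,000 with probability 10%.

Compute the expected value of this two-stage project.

EV(A) = 0.25 × 83000 + 0.125 × 180000 + 0.25 × 58000 + 0.375 × 25000 = 20750 + 22500 + 14500 + 9375 = 67125
EV(B) = 0.3 × 90000 + 0.35 × 54000 + 0.15 × 95000 + 0.2 × 100000 = 27000 + 18900 + 14250 + 20000 = 80150
EV(C) = 0.4 × 93000 + 0.3 × 78000 + 0.2 × 149000 + 0.1 × (-16000) = 37200 + 23400 + 29800 − 1600 = 88800
Overall = 0.39 × 67125 + 0.32 × 80150 + 0.29 × 88800 = 26178.75 + 25648 + 25752 = 77578.75

$77,578.75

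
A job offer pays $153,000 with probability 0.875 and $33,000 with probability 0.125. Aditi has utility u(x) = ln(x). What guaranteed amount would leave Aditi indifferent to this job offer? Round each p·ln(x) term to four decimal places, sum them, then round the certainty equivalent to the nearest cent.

$126,298.07

E[u] = 0.875·ln(153000) + 0.125·ln(33000) = 10.4459 + 1.3005 = 11.7464
CE = e^11.7464 ≈ 126298.07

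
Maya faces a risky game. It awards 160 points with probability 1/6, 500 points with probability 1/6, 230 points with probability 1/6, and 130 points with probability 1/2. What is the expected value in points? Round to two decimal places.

EV = 1/6 × 160 + 1/6 × 500 + 1/6 × 230 + 1/2 × 130 = 26.6667 + 83.3333 + 38.3333 + 65 = 213.3333

213.33 points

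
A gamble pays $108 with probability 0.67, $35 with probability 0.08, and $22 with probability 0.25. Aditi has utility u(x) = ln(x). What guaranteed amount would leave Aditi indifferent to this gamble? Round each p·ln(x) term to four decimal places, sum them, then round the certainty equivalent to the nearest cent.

E[u] = 0.67·ln(108) + 0.08·ln(35) + 0.25·ln(22) = 3.1370 + 0.2844 + 0.7728 = 4.1942
CE = e^4.1942 ≈ 66.30

$66.30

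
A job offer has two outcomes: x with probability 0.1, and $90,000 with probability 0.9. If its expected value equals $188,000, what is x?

0.1·x + 0.9·90000 = 188000
0.1·x = 188000 − 81000 = 107000
x = 107000 / 0.1 = 1070000

x = $1,070,000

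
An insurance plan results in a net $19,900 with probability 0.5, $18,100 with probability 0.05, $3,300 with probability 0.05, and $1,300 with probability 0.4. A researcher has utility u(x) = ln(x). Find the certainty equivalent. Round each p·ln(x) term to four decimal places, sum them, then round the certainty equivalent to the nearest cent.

$6,078.42

E[u] = 0.5·ln(19900) + 0.05·ln(18100) + 0.05·ln(3300) + 0.4·ln(1300) = 4.9492 + 0.4902 + 0.4051 + 2.8680 = 8.7125
CE = e^8.7125 ≈ 6078.42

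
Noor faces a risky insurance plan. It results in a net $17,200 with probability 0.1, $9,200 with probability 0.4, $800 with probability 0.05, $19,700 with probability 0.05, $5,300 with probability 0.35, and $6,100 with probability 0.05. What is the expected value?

EV = 0.1 × 17200 + 0.4 × 9200 + 0.05 × 800 + 0.05 × 19700 + 0.35 × 5300 + 0.05 × 6100 = 1720 + 3680 + 40 + 985 + 1855 + 305 = 8585

$8,585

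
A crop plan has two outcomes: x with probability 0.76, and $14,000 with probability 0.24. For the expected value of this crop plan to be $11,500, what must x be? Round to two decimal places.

x = $10,710.53

0.76·x + 0.24·14000 = 11500
0.76·x = 11500 − 3360 = 8140
x = 8140 / 0.76 = 10710.5263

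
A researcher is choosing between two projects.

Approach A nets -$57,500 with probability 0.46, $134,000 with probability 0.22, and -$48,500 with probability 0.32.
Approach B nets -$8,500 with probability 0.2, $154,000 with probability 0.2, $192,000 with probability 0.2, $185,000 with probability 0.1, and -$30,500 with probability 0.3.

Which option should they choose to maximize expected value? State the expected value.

Approach B ($76,850)

Approach A = 0.46 × (-57500) + 0.22 × 134000 + 0.32 × (-48500) = -26450 + 29480 − 15520 = -12490
Approach B = 0.2 × (-8500) + 0.2 × 154000 + 0.2 × 192000 + 0.1 × 185000 + 0.3 × (-30500) = -1700 + 30800 + 38400 + 18500 − 9150 = 76850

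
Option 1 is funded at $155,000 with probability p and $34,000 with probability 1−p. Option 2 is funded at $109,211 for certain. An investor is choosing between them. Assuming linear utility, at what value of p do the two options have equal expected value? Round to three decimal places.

p·155000 + (1−p)·34000 = 109211
121000p + 34000 = 109211
p = (109211 − 34000) / 121000

p = 0.622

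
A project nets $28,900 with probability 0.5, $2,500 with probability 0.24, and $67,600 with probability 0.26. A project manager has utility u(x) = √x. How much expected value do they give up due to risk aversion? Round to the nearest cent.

E[u] = 0.5·√28900 + 0.24·√2500 + 0.26·√67600 = 0.5·170 + 0.24·50 + 0.26·260 = 164.6
CE = (164.6)² = 27093.16
Risk premium = EV − CE = 32626 − 27093.16 = 5532.84

$5,532.84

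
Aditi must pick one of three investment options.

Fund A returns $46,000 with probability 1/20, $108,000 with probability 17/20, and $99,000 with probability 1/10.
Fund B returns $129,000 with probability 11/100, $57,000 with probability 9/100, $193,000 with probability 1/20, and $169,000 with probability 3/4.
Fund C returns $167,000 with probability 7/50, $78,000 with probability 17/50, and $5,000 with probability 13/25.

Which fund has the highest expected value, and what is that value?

Fund A = 1/20 × 46000 + 17/20 × 108000 + 1/10 × 99000 = 2300 + 91800 + 9900 = 104000
Fund B = 11/100 × 129000 + 9/100 × 57000 + 1/20 × 193000 + 3/4 × 169000 = 14190 + 5130 + 9650 + 126750 = 155720
Fund C = 7/50 × 167000 + 17/50 × 78000 + 13/25 × 5000 = 23380 + 26520 + 2600 = 52500

Fund B ($155,720)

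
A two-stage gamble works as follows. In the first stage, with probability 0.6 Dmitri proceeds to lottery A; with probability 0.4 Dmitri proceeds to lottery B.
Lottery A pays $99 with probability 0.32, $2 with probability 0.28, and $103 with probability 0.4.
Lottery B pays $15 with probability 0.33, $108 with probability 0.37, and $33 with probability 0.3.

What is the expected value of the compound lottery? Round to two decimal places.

$65.99

EV(A) = 0.32 × 99 + 0.28 × 2 + 0.4 × 103 = 31.68 + 0.56 + 41.2 = 73.44
EV(B) = 0.33 × 15 + 0.37 × 108 + 0.3 × 33 = 4.95 + 39.96 + 9.9 = 54.81
Overall = 0.6 × 73.44 + 0.4 × 54.81 = 44.064 + 21.924 = 65.988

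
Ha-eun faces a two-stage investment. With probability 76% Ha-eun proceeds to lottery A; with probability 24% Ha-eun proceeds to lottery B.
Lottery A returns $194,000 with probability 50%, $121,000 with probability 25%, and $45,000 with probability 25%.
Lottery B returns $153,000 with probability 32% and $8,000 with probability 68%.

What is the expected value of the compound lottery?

$118,316

EV(A) = 0.5 × 194000 + 0.25 × 121000 + 0.25 × 45000 = 97000 + 30250 + 11250 = 138500
EV(B) = 0.32 × 153000 + 0.68 × 8000 = 48960 + 5440 = 54400
Overall = 0.76 × 138500 + 0.24 × 54400 = 105260 + 13056 = 118316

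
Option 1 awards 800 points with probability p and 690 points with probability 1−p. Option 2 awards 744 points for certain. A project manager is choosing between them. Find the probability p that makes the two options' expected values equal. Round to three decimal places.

p·800 + (1−p)·690 = 744
110p + 690 = 744
p = (744 − 690) / 110

p = 0.491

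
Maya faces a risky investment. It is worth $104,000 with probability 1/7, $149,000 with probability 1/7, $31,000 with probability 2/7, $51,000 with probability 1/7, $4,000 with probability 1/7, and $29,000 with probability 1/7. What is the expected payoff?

$57,000

EV = 1/7 × 104000 + 1/7 × 149000 + 2/7 × 31000 + 1/7 × 51000 + 1/7 × 4000 + 1/7 × 29000 = 14857.1429 + 21285.7143 + 8857.1429 + 7285.7143 + 571.4286 + 4142.8571 = 57000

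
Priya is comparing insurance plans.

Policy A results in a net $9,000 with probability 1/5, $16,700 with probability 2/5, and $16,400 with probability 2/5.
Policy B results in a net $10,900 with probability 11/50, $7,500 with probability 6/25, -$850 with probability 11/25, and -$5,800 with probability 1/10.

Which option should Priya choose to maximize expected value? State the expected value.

Policy A ($15,040)

Policy A = 1/5 × 9000 + 2/5 × 16700 + 2/5 × 16400 = 1800 + 6680 + 6560 = 15040
Policy B = 11/50 × 10900 + 6/25 × 7500 + 11/25 × (-850) + 1/10 × (-5800) = 2398 + 1800 − 374 − 580 = 3244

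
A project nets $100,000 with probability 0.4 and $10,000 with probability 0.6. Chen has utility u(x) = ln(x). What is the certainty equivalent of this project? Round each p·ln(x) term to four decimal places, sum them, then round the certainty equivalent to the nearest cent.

$25,119.51

E[u] = 0.4·ln(100000) + 0.6·ln(10000) = 4.6052 + 5.5262 = 10.1314
CE = e^10.1314 ≈ 25119.51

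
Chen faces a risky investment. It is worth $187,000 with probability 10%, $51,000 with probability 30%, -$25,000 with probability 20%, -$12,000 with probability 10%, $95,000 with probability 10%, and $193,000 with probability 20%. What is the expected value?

$75,900

EV = 0.1 × 187000 + 0.3 × 51000 + 0.2 × (-25000) + 0.1 × (-12000) + 0.1 × 95000 + 0.2 × 193000 = 18700 + 15300 − 5000 − 1200 + 9500 + 38600 = 75900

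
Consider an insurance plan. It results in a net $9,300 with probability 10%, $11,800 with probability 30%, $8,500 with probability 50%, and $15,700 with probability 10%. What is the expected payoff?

$10,290

EV = 0.1 × 9300 + 0.3 × 11800 + 0.5 × 8500 + 0.1 × 15700 = 930 + 3540 + 4250 + 1570 = 10290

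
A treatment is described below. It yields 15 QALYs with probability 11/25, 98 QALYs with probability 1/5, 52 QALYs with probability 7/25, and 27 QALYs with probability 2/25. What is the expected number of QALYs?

EV = 11/25 × 15 + 1/5 × 98 + 7/25 × 52 + 2/25 × 27 = 6.6 + 19.6 + 14.56 + 2.16 = 42.92

42.92 QALYs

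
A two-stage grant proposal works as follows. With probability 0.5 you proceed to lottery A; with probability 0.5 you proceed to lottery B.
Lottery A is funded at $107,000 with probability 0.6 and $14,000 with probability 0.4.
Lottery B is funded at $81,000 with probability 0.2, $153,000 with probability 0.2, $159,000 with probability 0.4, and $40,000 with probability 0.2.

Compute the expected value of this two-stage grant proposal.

$94,100

EV(A) = 0.6 × 107000 + 0.4 × 14000 = 64200 + 5600 = 69800
EV(B) = 0.2 × 81000 + 0.2 × 153000 + 0.4 × 159000 + 0.2 × 40000 = 16200 + 30600 + 63600 + 8000 = 118400
Overall = 0.5 × 69800 + 0.5 × 118400 = 34900 + 59200 = 94100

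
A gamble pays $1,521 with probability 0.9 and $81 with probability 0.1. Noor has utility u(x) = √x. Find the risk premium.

E[u] = 0.9·√1521 + 0.1·√81 = 0.9·39 + 0.1·9 = 36
CE = (36)² = 1296
Risk premium = EV − CE = 1377 − 1296 = 81

$81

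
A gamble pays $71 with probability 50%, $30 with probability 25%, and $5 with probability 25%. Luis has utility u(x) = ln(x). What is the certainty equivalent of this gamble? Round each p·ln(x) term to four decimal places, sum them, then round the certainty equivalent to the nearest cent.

$29.49

E[u] = 0.5·ln(71) + 0.25·ln(30) + 0.25·ln(5) = 2.1313 + 0.8503 + 0.4024 = 3.3840
CE = e^3.3840 ≈ 29.49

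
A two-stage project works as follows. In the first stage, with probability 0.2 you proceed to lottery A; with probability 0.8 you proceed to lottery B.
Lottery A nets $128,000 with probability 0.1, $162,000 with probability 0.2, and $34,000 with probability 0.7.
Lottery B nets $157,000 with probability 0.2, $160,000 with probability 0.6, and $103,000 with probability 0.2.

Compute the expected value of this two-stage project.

$132,200

EV(A) = 0.1 × 128000 + 0.2 × 162000 + 0.7 × 34000 = 12800 + 32400 + 23800 = 69000
EV(B) = 0.2 × 157000 + 0.6 × 160000 + 0.2 × 103000 = 31400 + 96000 + 20600 = 148000
Overall = 0.2 × 69000 + 0.8 × 148000 = 13800 + 118400 = 132200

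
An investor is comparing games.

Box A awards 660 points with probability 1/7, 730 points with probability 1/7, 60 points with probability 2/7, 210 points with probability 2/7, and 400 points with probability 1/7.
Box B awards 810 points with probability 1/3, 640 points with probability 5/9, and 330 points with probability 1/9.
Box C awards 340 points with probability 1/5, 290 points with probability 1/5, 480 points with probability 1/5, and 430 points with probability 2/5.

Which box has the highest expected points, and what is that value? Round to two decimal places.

Box B (662.22 points)

Box A = 1/7 × 660 + 1/7 × 730 + 2/7 × 60 + 2/7 × 210 + 1/7 × 400 = 94.2857 + 104.2857 + 17.1429 + 60 + 57.1429 = 332.8571
Box B = 1/3 × 810 + 5/9 × 640 + 1/9 × 330 = 270 + 355.5556 + 36.6667 = 662.2222
Box C = 1/5 × 340 + 1/5 × 290 + 1/5 × 480 + 2/5 × 430 = 68 + 58 + 96 + 172 = 394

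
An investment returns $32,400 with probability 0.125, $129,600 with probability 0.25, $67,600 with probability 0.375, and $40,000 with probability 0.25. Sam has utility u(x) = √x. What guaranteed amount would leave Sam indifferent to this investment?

E[u] = 0.125·√32400 + 0.25·√129600 + 0.375·√67600 + 0.25·√40000 = 0.125·180 + 0.25·360 + 0.375·260 + 0.25·200 = 260
CE = (260)² = 67600

$67,600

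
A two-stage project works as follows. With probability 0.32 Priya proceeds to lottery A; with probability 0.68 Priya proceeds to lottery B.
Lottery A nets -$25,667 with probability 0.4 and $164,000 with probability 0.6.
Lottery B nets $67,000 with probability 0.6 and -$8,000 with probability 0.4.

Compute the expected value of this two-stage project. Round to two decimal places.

$53,362.62

EV(A) = 0.4 × (-25667) + 0.6 × 164000 = -10266.8 + 98400 = 88133.2
EV(B) = 0.6 × 67000 + 0.4 × (-8000) = 40200 − 3200 = 37000
Overall = 0.32 × 88133.2 + 0.68 × 37000 = 28202.624 + 25160 = 53362.624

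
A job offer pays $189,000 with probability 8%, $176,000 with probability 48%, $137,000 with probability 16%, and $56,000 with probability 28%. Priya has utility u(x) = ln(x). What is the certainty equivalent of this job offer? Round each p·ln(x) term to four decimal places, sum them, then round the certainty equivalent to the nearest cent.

E[u] = 0.08·ln(189000) + 0.48·ln(176000) + 0.16·ln(137000) + 0.28·ln(56000) = 0.9720 + 5.7976 + 1.8924 + 3.0613 = 11.7233
CE = e^11.7233 ≈ 123414.02

$123,414.02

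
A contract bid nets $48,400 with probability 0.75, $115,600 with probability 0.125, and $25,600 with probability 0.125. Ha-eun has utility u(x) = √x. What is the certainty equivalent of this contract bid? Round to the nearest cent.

$51,756.25

E[u] = 0.75·√48400 + 0.125·√115600 + 0.125·√25600 = 0.75·220 + 0.125·340 + 0.125·160 = 227.5
CE = (227.5)² = 51756.25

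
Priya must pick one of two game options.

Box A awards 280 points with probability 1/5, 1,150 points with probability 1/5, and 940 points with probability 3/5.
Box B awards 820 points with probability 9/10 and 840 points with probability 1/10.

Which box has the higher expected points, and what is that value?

Box A = 1/5 × 280 + 1/5 × 1150 + 3/5 × 940 = 56 + 230 + 564 = 850
Box B = 9/10 × 820 + 1/10 × 840 = 738 + 84 = 822

Box A (850 points)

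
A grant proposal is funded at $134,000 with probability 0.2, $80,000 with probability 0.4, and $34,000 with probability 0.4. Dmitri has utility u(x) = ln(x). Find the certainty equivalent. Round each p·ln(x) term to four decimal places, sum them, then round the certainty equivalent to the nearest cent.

$62,981.73

E[u] = 0.2·ln(134000) + 0.4·ln(80000) + 0.4·ln(34000) = 2.3611 + 4.5159 + 4.1736 = 11.0506
CE = e^11.0506 ≈ 62981.73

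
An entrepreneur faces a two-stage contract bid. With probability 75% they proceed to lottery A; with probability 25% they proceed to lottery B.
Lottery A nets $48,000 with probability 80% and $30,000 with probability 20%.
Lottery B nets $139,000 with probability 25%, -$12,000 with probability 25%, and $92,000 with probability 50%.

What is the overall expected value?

EV(A) = 0.8 × 48000 + 0.2 × 30000 = 38400 + 6000 = 44400
EV(B) = 0.25 × 139000 + 0.25 × (-12000) + 0.5 × 92000 = 34750 − 3000 + 46000 = 77750
Overall = 0.75 × 44400 + 0.25 × 77750 = 33300 + 19437.5 = 52737.5

$52,737.50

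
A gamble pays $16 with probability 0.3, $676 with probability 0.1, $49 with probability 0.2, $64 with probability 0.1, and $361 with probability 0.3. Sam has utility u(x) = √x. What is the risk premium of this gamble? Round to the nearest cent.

E[u] = 0.3·√16 + 0.1·√676 + 0.2·√49 + 0.1·√64 + 0.3·√361 = 0.3·4 + 0.1·26 + 0.2·7 + 0.1·8 + 0.3·19 = 11.7
CE = (11.7)² = 136.89
Risk premium = EV − CE = 196.9 − 136.89 = 60.01

$60.01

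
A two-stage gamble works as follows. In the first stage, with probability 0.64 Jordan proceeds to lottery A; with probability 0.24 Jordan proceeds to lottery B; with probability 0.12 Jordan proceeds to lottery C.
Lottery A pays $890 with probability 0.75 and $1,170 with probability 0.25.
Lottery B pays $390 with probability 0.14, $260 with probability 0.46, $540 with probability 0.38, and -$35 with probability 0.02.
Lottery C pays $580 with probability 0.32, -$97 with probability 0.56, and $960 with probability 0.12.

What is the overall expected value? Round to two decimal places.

$734.87

EV(A) = 0.75 × 890 + 0.25 × 1170 = 667.5 + 292.5 = 960
EV(B) = 0.14 × 390 + 0.46 × 260 + 0.38 × 540 + 0.02 × (-35) = 54.6 + 119.6 + 205.2 − 0.7 = 378.7
EV(C) = 0.32 × 580 + 0.56 × (-97) + 0.12 × 960 = 185.6 − 54.32 + 115.2 = 246.48
Overall = 0.64 × 960 + 0.24 × 378.7 + 0.12 × 246.48 = 614.4 + 90.888 + 29.5776 = 734.8656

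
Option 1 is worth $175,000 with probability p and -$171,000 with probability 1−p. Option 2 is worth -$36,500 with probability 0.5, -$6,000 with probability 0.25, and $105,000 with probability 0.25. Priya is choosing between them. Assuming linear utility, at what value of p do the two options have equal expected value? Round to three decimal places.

EV(Option 2) = 0.5 × (-36500) + 0.25 × (-6000) + 0.25 × 105000 = -18250 − 1500 + 26250 = 6500
p·175000 + (1−p)·(-171000) = 6500
346000p − 171000 = 6500
p = (6500 + 171000) / 346000

p = 0.513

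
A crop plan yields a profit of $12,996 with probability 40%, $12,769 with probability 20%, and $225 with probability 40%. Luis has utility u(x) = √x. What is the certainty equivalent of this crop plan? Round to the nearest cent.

$5,505.64

E[u] = 0.4·√12996 + 0.2·√12769 + 0.4·√225 = 0.4·114 + 0.2·113 + 0.4·15 = 74.2
CE = (74.2)² = 5505.64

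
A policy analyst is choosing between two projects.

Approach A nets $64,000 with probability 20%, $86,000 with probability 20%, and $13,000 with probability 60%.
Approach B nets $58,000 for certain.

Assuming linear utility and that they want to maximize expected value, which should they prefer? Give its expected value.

Approach A = 0.2 × 64000 + 0.2 × 86000 + 0.6 × 13000 = 12800 + 17200 + 7800 = 37800
Approach B: 58000 (certain)

Approach B ($58,000)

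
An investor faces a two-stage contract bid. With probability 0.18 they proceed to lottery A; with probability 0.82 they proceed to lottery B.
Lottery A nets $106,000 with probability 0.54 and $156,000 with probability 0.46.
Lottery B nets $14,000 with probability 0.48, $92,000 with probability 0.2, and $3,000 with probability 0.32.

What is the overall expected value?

$44,605.60

EV(A) = 0.54 × 106000 + 0.46 × 156000 = 57240 + 71760 = 129000
EV(B) = 0.48 × 14000 + 0.2 × 92000 + 0.32 × 3000 = 6720 + 18400 + 960 = 26080
Overall = 0.18 × 129000 + 0.82 × 26080 = 23220 + 21385.6 = 44605.6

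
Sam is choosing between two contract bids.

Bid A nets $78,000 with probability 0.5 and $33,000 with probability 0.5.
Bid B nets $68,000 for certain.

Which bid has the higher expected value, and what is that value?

Bid A = 0.5 × 78000 + 0.5 × 33000 = 39000 + 16500 = 55500
Bid B: 68000 (certain)

Bid B ($68,000)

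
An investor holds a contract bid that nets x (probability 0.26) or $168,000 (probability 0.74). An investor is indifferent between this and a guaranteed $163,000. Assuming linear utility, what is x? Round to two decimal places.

x = $148,769.23

0.26·x + 0.74·168000 = 163000
0.26·x = 163000 − 124320 = 38680
x = 38680 / 0.26 = 148769.2308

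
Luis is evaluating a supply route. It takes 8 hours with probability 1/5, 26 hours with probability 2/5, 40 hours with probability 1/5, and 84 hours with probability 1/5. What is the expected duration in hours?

EV = 1/5 × 8 + 2/5 × 26 + 1/5 × 40 + 1/5 × 84 = 1.6 + 10.4 + 8 + 16.8 = 36.8

36.8 hours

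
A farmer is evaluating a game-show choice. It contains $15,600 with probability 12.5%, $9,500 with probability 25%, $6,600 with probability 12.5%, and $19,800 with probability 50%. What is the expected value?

$15,050

EV = 0.125 × 15600 + 0.25 × 9500 + 0.125 × 6600 + 0.5 × 19800 = 1950 + 2375 + 825 + 9900 = 15050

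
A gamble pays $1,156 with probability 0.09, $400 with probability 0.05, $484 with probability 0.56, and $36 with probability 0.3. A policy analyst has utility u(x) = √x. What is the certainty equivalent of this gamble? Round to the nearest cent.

$330.51

E[u] = 0.09·√1156 + 0.05·√400 + 0.56·√484 + 0.3·√36 = 0.09·34 + 0.05·20 + 0.56·22 + 0.3·6 = 18.18
CE = (18.18)² = 330.5124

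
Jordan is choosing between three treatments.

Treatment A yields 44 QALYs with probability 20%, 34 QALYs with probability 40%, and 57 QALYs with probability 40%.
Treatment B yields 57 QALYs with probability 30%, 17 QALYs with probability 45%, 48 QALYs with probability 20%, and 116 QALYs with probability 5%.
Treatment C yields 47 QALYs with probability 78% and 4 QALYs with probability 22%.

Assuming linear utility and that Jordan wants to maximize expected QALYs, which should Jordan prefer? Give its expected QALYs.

Treatment A (45.2 QALYs)

Treatment A = 0.2 × 44 + 0.4 × 34 + 0.4 × 57 = 8.8 + 13.6 + 22.8 = 45.2
Treatment B = 0.3 × 57 + 0.45 × 17 + 0.2 × 48 + 0.05 × 116 = 17.1 + 7.65 + 9.6 + 5.8 = 40.15
Treatment C = 0.78 × 47 + 0.22 × 4 = 36.66 + 0.88 = 37.54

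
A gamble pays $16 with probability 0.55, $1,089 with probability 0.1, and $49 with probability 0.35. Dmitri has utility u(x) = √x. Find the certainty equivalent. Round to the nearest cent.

$63.20

E[u] = 0.55·√16 + 0.1·√1089 + 0.35·√49 = 0.55·4 + 0.1·33 + 0.35·7 = 7.95
CE = (7.95)² = 63.2025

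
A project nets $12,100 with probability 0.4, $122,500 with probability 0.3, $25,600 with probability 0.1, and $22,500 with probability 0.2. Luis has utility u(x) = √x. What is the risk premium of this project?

$10,625

E[u] = 0.4·√12100 + 0.3·√122500 + 0.1·√25600 + 0.2·√22500 = 0.4·110 + 0.3·350 + 0.1·160 + 0.2·150 = 195
CE = (195)² = 38025
Risk premium = EV − CE = 48650 − 38025 = 10625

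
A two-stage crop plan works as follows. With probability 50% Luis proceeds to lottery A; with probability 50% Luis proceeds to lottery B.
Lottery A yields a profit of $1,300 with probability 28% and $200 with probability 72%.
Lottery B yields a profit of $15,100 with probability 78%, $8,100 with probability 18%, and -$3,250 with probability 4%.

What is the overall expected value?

$6,807

EV(A) = 0.28 × 1300 + 0.72 × 200 = 364 + 144 = 508
EV(B) = 0.78 × 15100 + 0.18 × 8100 + 0.04 × (-3250) = 11778 + 1458 − 130 = 13106
Overall = 0.5 × 508 + 0.5 × 13106 = 254 + 6553 = 6807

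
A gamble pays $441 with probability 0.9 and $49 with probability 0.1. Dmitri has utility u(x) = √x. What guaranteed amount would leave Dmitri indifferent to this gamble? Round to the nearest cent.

$384.16

E[u] = 0.9·√441 + 0.1·√49 = 0.9·21 + 0.1·7 = 19.6
CE = (19.6)² = 384.16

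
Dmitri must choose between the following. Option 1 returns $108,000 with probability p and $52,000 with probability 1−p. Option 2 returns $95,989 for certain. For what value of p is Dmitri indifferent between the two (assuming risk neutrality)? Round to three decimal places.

p = 0.786

p·108000 + (1−p)·52000 = 95989
56000p + 52000 = 95989
p = (95989 − 52000) / 56000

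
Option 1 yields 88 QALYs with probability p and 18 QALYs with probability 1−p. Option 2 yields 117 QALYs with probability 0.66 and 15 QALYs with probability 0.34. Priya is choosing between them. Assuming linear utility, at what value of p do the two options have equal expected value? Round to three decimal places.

EV(Option 2) = 0.66 × 117 + 0.34 × 15 = 77.22 + 5.1 = 82.32
p·88 + (1−p)·18 = 82.32
70p + 18 = 82.32
p = (82.32 − 18) / 70

p = 0.919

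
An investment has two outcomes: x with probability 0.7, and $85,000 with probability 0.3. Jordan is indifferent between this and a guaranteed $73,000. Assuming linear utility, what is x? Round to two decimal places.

0.7·x + 0.3·85000 = 73000
0.7·x = 73000 − 25500 = 47500
x = 47500 / 0.7 = 67857.1429

x = $67,857.14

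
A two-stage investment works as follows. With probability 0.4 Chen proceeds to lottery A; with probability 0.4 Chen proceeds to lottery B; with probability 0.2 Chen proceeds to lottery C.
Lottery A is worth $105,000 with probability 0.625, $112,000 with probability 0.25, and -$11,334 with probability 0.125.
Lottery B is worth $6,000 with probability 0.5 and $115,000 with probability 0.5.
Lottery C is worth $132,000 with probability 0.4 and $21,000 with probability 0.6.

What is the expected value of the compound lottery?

$74,163.30

EV(A) = 0.625 × 105000 + 0.25 × 112000 + 0.125 × (-11334) = 65625 + 28000 − 1416.75 = 92208.25
EV(B) = 0.5 × 6000 + 0.5 × 115000 = 3000 + 57500 = 60500
EV(C) = 0.4 × 132000 + 0.6 × 21000 = 52800 + 12600 = 65400
Overall = 0.4 × 92208.25 + 0.4 × 60500 + 0.2 × 65400 = 36883.3 + 24200 + 13080 = 74163.3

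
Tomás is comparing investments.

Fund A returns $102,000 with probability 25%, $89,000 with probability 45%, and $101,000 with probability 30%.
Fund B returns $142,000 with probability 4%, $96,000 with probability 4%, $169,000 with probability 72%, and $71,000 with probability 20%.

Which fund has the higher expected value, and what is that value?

Fund A = 0.25 × 102000 + 0.45 × 89000 + 0.3 × 101000 = 25500 + 40050 + 30300 = 95850
Fund B = 0.04 × 142000 + 0.04 × 96000 + 0.72 × 169000 + 0.2 × 71000 = 5680 + 3840 + 121680 + 14200 = 145400

Fund B ($145,400)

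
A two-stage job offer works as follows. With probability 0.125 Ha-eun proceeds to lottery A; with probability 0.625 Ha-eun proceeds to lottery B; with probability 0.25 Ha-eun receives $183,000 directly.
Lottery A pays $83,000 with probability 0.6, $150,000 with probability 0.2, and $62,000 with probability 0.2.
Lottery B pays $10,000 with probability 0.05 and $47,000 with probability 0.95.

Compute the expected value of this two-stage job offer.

EV(A) = 0.6 × 83000 + 0.2 × 150000 + 0.2 × 62000 = 49800 + 30000 + 12400 = 92200
EV(B) = 0.05 × 10000 + 0.95 × 47000 = 500 + 44650 = 45150
Branch C: 183000 (certain)
Overall = 0.125 × 92200 + 0.625 × 45150 + 0.25 × 183000 = 11525 + 28218.75 + 45750 = 85493.75

$85,493.75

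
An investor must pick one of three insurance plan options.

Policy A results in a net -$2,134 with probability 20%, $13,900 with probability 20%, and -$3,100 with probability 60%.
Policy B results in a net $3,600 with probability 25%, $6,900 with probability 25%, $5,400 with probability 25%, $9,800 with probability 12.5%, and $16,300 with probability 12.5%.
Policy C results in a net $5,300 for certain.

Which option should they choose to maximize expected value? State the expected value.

Policy A = 0.2 × (-2134) + 0.2 × 13900 + 0.6 × (-3100) = -426.8 + 2780 − 1860 = 493.2
Policy B = 0.25 × 3600 + 0.25 × 6900 + 0.25 × 5400 + 0.125 × 9800 + 0.125 × 16300 = 900 + 1725 + 1350 + 1225 + 2037.5 = 7237.5
Policy C: 5300 (certain)

Policy B ($7,237.50)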